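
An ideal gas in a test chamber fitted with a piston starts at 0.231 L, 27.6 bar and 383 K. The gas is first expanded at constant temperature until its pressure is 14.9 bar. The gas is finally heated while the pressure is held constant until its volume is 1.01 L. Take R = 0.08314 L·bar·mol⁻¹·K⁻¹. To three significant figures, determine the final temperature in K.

T₃ ≈ 904 K

Isothermal, so P V is constant: T₂ = T₁; V₂ = V₁·(P₁/P₂) = 0.4279 L.
Isobaric, so V/T is constant: P₃ = P₂; T₃ = T₂·(V₃/V₂) = 904.0 K.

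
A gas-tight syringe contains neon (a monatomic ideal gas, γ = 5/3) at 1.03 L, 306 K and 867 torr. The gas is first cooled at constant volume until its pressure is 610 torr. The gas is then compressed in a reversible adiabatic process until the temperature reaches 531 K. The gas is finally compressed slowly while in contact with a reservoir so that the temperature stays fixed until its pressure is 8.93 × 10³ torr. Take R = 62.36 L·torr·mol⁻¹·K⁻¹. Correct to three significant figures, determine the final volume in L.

V₄ ≈ 0.174 L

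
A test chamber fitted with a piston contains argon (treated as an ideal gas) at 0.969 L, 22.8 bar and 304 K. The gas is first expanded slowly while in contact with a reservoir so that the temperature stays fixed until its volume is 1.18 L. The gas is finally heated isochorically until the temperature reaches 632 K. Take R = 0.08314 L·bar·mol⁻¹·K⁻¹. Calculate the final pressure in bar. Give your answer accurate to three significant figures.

Isothermal, so P V is constant: T₂ = T₁; P₂ = P₁·(V₁/V₂) = 18.72 bar.
Isochoric, so P/T is constant: V₃ = V₂; P₃ = P₂·(T₃/T₂) = 38.92 bar.

P₃ ≈ 38.9 bar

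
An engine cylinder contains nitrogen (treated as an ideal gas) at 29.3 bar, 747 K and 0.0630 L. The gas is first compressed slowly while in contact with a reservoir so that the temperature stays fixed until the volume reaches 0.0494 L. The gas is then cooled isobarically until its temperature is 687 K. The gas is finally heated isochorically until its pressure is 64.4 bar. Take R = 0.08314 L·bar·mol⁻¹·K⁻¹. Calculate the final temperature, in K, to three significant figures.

T constant ⇒ Boyle's law P V = const: T₂ = T₁; P₂ = P₁·(V₁/V₂) = 37.37 bar.
Isobaric, so V/T is constant: P₃ = P₂; V₃ = V₂·(T₃/T₂) = 0.04543 L.
Isochoric, so P/T is constant: V₄ = V₃; T₄ = T₃·(P₄/P₃) = 1184 K.

T₄ ≈ 1.18e+03 K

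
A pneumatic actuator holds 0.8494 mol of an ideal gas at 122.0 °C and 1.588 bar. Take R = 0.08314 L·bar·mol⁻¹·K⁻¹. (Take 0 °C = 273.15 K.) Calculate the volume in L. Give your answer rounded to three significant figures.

Convert: T = 395.15 K.
PV = nRT ⇒ V = nRT/P = (0.8494 × 0.08314 × 395.15) / 1.588

V ≈ 17.6 L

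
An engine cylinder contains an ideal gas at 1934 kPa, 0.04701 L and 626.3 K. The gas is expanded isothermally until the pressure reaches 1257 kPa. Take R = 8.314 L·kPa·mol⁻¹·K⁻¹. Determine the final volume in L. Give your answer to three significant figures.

V₂ ≈ 0.0723 L

Isothermal, so P V is constant: T₂ = T₁; V₂ = V₁·(P₁/P₂) = 0.07233 L.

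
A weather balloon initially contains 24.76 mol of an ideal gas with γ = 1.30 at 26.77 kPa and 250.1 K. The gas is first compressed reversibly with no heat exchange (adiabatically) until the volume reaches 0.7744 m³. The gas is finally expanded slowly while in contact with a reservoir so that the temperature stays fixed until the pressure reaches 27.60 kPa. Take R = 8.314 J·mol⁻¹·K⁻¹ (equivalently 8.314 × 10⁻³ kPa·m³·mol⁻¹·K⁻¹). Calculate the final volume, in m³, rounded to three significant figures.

V₃ ≈ 2.45 m³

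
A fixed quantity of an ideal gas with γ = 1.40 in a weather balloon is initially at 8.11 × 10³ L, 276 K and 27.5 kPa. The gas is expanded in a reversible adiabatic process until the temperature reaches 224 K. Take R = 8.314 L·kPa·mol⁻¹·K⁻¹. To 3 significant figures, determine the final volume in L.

V₂ ≈ 1.37e+04 L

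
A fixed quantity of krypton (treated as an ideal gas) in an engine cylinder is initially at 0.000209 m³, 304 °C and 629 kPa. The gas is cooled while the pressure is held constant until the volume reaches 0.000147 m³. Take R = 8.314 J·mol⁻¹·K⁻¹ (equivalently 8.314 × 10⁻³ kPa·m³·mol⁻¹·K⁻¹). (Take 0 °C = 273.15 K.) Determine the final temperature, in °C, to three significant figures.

T₂ ≈ 133 °C

Convert: T₁ = 577.1 K.
P constant ⇒ V ∝ T: P₂ = P₁; T₂ = T₁·(V₂/V₁) = 405.9 K.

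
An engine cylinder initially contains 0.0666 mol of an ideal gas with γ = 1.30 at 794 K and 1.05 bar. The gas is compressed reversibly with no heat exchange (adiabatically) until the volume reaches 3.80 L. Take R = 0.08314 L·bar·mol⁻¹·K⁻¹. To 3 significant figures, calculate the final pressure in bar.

P₂ ≈ 1.19 bar

From PV = nRT: V₁ = nRT₁/P₁ = 4.187 L.
Reversible adiabatic, γ = 1.30: T₂ = T₁·(V₁/V₂)^(γ−1) = 817.4 K; P₂ = P₁·(V₁/V₂)^γ = 1.191 bar.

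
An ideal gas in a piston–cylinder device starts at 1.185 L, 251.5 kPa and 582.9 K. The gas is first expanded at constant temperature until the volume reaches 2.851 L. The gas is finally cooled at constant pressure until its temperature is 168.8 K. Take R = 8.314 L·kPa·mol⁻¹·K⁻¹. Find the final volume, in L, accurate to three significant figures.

V₃ ≈ 0.826 L

Isothermal, so P V is constant: T₂ = T₁; P₂ = P₁·(V₁/V₂) = 104.5 kPa.
P constant ⇒ V ∝ T: P₃ = P₂; V₃ = V₂·(T₃/T₂) = 0.8256 L.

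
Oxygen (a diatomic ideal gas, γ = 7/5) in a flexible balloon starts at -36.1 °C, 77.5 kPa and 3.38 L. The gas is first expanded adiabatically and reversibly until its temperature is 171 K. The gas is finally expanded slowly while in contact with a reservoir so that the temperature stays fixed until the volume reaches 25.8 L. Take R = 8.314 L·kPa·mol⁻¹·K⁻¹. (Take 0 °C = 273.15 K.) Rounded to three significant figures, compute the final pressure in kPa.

Convert: T₁ = 237.0 K.
Reversible adiabatic, γ = 7/5: P₂ = P₁·(T₂/T₁)^(γ/(γ−1)) = 24.71 kPa; V₂ = V₁·(T₁/T₂)^(1/(γ−1)) = 7.648 L.
T constant ⇒ Boyle's law P V = const: T₃ = T₂; P₃ = P₂·(V₂/V₃) = 7.324 kPa.

P₃ ≈ 7.32 kPa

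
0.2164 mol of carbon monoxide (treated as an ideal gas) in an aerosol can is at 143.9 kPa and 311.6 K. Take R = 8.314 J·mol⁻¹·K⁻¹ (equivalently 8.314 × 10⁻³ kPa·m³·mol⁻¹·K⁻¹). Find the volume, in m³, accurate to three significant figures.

PV = nRT ⇒ V = nRT/P = (0.2164 × 8.314 × 10⁻³ × 311.6) / 143.9

V ≈ 0.00390 m³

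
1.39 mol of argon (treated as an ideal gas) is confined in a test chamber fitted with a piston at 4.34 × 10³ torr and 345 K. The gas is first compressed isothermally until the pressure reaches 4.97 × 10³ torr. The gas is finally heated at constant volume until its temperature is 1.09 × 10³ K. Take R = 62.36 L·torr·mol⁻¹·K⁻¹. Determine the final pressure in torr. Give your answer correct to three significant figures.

P₃ ≈ 1.57e+04 torr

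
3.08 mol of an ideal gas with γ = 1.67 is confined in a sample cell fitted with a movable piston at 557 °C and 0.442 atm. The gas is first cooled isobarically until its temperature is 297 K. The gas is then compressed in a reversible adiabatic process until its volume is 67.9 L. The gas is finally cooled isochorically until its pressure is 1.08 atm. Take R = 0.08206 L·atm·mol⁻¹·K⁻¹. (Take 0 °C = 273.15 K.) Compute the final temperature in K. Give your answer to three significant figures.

Convert: T₁ = 830.1 K.
From PV = nRT: V₁ = nRT₁/P₁ = 474.7 L.
Isobaric, so V/T is constant: P₂ = P₁; V₂ = V₁·(T₂/T₁) = 169.8 L.
Reversible adiabatic, γ = 1.67: T₃ = T₂·(V₂/V₃)^(γ−1) = 548.9 K; P₃ = P₂·(V₂/V₃)^γ = 2.043 atm.
Isochoric, so P/T is constant: V₄ = V₃; T₄ = T₃·(P₄/P₃) = 290.1 K.

T₄ ≈ 290 K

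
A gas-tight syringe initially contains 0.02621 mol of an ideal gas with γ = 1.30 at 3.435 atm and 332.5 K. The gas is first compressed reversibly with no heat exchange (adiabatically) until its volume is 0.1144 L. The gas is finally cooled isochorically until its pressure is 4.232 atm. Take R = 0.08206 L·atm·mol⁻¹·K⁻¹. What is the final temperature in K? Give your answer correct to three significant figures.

From PV = nRT: V₁ = nRT₁/P₁ = 0.2082 L.
Adiabatic (γ = 1.30), T V^(γ−1) and P V^γ constant: T₂ = T₁·(V₁/V₂)^(γ−1) = 397.9 K; P₂ = P₁·(V₁/V₂)^γ = 7.481 atm.
V constant ⇒ P ∝ T: V₃ = V₂; T₃ = T₂·(P₃/P₂) = 225.1 K.

T₃ ≈ 225 K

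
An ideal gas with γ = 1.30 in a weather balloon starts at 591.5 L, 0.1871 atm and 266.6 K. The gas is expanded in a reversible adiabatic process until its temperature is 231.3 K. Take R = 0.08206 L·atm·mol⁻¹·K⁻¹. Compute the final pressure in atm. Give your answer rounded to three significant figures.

P₂ ≈ 0.101 atm

Adiabatic (γ = 1.30), T V^(γ−1) and P V^γ constant: P₂ = P₁·(T₂/T₁)^(γ/(γ−1)) = 0.1011 atm; V₂ = V₁·(T₁/T₂)^(1/(γ−1)) = 949.7 L.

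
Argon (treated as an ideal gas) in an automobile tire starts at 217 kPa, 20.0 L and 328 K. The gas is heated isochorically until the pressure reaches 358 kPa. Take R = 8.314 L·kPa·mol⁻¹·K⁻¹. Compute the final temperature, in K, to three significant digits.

Isochoric, so P/T is constant: V₂ = V₁; T₂ = T₁·(P₂/P₁) = 541.1 K.

T₂ ≈ 541 K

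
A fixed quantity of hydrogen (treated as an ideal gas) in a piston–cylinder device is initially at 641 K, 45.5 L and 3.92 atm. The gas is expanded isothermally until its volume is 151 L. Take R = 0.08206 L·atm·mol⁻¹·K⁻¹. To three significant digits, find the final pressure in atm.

P₂ ≈ 1.18 atm

Isothermal, so P V is constant: T₂ = T₁; P₂ = P₁·(V₁/V₂) = 1.181 atm.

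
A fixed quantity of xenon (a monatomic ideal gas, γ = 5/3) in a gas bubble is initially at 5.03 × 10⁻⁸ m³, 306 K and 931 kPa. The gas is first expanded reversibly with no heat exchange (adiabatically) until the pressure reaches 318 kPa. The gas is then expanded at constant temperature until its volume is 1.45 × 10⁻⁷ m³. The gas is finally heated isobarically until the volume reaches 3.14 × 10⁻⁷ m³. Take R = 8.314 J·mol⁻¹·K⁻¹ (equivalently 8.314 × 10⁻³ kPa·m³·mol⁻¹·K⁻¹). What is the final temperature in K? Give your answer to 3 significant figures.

Reversible adiabatic, γ = 5/3: T₂ = T₁·(P₂/P₁)^((γ−1)/γ) = 199.1 K; V₂ = V₁·(P₁/P₂)^(1/γ) = 9.583e-08 m³.
Isothermal, so P V is constant: T₃ = T₂; P₃ = P₂·(V₂/V₃) = 210.2 kPa.
P constant ⇒ V ∝ T: P₄ = P₃; T₄ = T₃·(V₄/V₃) = 431.2 K.

T₄ ≈ 431 K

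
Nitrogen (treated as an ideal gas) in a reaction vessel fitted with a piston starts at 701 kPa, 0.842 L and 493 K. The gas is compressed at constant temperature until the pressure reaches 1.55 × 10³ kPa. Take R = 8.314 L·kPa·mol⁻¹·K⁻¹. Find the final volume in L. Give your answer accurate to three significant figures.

V₂ ≈ 0.381 L

T constant ⇒ Boyle's law P V = const: T₂ = T₁; V₂ = V₁·(P₁/P₂) = 0.3808 L.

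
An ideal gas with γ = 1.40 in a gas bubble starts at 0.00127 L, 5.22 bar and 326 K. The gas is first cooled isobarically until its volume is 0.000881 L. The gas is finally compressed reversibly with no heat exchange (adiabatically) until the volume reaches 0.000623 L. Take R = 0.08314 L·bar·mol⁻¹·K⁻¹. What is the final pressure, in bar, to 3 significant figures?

P constant ⇒ V ∝ T: P₂ = P₁; T₂ = T₁·(V₂/V₁) = 226.1 K.
Reversible adiabatic, γ = 1.40: T₃ = T₂·(V₂/V₃)^(γ−1) = 259.8 K; P₃ = P₂·(V₂/V₃)^γ = 8.479 bar.

P₃ ≈ 8.48 bar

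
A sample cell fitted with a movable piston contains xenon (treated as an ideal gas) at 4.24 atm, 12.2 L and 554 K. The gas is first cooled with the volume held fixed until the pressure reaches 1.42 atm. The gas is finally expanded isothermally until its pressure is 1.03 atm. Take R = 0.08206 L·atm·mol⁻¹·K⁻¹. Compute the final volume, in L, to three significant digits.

Isochoric, so P/T is constant: V₂ = V₁; T₂ = T₁·(P₂/P₁) = 185.5 K.
T constant ⇒ Boyle's law P V = const: T₃ = T₂; V₃ = V₂·(P₂/P₃) = 16.82 L.

V₃ ≈ 16.8 L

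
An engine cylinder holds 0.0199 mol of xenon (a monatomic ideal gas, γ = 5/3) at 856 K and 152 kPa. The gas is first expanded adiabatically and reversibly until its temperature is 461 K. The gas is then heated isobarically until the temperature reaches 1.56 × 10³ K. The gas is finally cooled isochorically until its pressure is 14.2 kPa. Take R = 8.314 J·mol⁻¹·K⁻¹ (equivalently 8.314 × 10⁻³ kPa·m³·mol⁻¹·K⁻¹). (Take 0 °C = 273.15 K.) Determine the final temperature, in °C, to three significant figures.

T₄ ≈ 412 °C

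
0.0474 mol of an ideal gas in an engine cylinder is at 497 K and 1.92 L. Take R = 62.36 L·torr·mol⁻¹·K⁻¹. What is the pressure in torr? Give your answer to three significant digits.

P ≈ 765 torr

PV = nRT ⇒ P = nRT/V = (0.0474 × 62.36 × 497) / 1.92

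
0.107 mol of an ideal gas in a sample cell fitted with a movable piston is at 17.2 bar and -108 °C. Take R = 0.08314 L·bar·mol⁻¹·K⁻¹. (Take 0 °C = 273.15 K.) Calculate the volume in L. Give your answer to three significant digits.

V ≈ 0.0854 L

Convert: T = 165.15 K.
PV = nRT ⇒ V = nRT/P = (0.107 × 0.08314 × 165.15) / 17.2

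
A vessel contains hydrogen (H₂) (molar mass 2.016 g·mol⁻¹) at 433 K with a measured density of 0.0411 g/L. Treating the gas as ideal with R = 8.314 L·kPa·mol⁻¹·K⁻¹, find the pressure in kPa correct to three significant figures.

P ≈ 73.4 kPa

ρ = PM/(RT) ⇒ P = ρRT/M = (0.0411 × 8.314 × 433.0) / 2.016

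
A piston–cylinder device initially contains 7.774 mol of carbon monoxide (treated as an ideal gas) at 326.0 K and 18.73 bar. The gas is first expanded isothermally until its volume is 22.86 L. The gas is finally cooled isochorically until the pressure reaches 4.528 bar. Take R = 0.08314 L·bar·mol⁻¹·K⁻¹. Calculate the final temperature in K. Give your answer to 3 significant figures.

From PV = nRT: V₁ = nRT₁/P₁ = 11.25 L.
Isothermal, so P V is constant: T₂ = T₁; P₂ = P₁·(V₁/V₂) = 9.217 bar.
V constant ⇒ P ∝ T: V₃ = V₂; T₃ = T₂·(P₃/P₂) = 160.2 K.

T₃ ≈ 160 K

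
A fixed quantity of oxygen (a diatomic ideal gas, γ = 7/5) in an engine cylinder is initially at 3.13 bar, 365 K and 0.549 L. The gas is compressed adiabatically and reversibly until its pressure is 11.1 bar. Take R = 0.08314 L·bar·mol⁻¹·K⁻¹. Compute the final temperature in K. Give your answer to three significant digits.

T₂ ≈ 524 K

Adiabatic (γ = 7/5), T V^(γ−1) and P V^γ constant: T₂ = T₁·(P₂/P₁)^((γ−1)/γ) = 524.0 K; V₂ = V₁·(P₁/P₂)^(1/γ) = 0.2223 L.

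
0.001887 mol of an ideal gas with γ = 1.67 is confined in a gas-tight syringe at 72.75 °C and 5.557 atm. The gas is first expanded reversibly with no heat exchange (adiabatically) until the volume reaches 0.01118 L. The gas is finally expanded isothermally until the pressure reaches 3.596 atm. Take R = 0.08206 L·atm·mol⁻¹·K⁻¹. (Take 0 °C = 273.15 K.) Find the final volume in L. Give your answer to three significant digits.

V₃ ≈ 0.0135 L

Convert: T₁ = 345.9 K.
From PV = nRT: V₁ = nRT₁/P₁ = 0.009639 L.
Reversible adiabatic, γ = 1.67: T₂ = T₁·(V₁/V₂)^(γ−1) = 313.2 K; P₂ = P₁·(V₁/V₂)^γ = 4.338 atm.
Isothermal, so P V is constant: T₃ = T₂; V₃ = V₂·(P₂/P₃) = 0.01349 L.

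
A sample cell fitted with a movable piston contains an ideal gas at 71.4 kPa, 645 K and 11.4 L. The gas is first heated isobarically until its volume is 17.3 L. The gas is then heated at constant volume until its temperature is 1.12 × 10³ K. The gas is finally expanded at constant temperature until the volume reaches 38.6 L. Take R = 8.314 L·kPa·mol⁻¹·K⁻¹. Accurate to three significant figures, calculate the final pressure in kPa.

P₄ ≈ 36.6 kPa

P constant ⇒ V ∝ T: P₂ = P₁; T₂ = T₁·(V₂/V₁) = 978.8 K.
V constant ⇒ P ∝ T: V₃ = V₂; P₃ = P₂·(T₃/T₂) = 81.70 kPa.
T constant ⇒ Boyle's law P V = const: T₄ = T₃; P₄ = P₃·(V₃/V₄) = 36.62 kPa.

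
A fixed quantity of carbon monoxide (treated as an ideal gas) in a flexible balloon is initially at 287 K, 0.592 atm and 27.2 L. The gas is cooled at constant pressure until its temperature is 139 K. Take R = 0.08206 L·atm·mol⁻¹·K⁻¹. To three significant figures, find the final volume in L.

V₂ ≈ 13.2 L

P constant ⇒ V ∝ T: P₂ = P₁; V₂ = V₁·(T₂/T₁) = 13.17 L.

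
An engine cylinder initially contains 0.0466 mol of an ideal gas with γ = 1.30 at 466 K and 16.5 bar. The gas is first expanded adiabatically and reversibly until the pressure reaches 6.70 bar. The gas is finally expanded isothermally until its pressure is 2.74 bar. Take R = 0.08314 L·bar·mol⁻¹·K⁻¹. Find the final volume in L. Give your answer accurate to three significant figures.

V₃ ≈ 0.535 L

From PV = nRT: V₁ = nRT₁/P₁ = 0.1094 L.
Adiabatic (γ = 1.30), T V^(γ−1) and P V^γ constant: T₂ = T₁·(P₂/P₁)^((γ−1)/γ) = 378.5 K; V₂ = V₁·(P₁/P₂)^(1/γ) = 0.2189 L.
T constant ⇒ Boyle's law P V = const: T₃ = T₂; V₃ = V₂·(P₂/P₃) = 0.5352 L.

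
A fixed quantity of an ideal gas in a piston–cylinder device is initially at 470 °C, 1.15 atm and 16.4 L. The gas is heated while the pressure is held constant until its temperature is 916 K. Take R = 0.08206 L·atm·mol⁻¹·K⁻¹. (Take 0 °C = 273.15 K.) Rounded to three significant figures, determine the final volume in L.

V₂ ≈ 20.2 L

Convert: T₁ = 743.1 K.
P constant ⇒ V ∝ T: P₂ = P₁; V₂ = V₁·(T₂/T₁) = 20.21 L.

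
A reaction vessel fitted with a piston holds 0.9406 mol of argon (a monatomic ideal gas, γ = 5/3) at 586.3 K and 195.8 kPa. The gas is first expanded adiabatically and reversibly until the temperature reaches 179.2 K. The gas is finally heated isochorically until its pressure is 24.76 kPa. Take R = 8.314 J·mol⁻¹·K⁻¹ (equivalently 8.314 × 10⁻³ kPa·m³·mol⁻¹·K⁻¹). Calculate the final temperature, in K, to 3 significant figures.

T₃ ≈ 439 K

From PV = nRT: V₁ = nRT₁/P₁ = 0.02342 m³.
Reversible adiabatic, γ = 5/3: P₂ = P₁·(T₂/T₁)^(γ/(γ−1)) = 10.11 kPa; V₂ = V₁·(T₁/T₂)^(1/(γ−1)) = 0.1386 m³.
Isochoric, so P/T is constant: V₃ = V₂; T₃ = T₂·(P₃/P₂) = 438.8 K.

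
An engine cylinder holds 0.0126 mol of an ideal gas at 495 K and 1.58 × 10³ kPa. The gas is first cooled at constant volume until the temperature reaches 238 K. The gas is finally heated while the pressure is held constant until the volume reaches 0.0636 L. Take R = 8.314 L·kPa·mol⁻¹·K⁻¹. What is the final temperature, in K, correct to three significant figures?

From PV = nRT: V₁ = nRT₁/P₁ = 0.03282 L.
Isochoric, so P/T is constant: V₂ = V₁; P₂ = P₁·(T₂/T₁) = 759.7 kPa.
Isobaric, so V/T is constant: P₃ = P₂; T₃ = T₂·(V₃/V₂) = 461.2 K.

T₃ ≈ 461 K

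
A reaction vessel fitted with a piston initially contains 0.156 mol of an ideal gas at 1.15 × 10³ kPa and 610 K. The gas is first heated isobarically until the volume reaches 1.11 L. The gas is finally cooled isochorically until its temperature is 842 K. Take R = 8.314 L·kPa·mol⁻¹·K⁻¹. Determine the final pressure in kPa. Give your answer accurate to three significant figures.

From PV = nRT: V₁ = nRT₁/P₁ = 0.6880 L.
P constant ⇒ V ∝ T: P₂ = P₁; T₂ = T₁·(V₂/V₁) = 984.2 K.
Isochoric, so P/T is constant: V₃ = V₂; P₃ = P₂·(T₃/T₂) = 983.8 kPa.

P₃ ≈ 984 kPa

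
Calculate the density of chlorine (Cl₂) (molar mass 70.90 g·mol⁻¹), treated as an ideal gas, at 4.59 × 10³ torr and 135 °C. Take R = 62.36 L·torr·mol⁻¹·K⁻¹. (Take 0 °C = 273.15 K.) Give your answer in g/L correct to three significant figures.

ρ = PM/(RT) = (4.59e+03 × 70.90) / (62.36 × 408.1)

ρ ≈ 12.8 g/L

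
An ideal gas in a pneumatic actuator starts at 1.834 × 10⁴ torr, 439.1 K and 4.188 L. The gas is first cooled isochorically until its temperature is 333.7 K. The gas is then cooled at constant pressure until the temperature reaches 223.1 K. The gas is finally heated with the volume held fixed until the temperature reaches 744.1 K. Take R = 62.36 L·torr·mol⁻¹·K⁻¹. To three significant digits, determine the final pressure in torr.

Isochoric, so P/T is constant: V₂ = V₁; P₂ = P₁·(T₂/T₁) = 1.394e+04 torr.
Isobaric, so V/T is constant: P₃ = P₂; V₃ = V₂·(T₃/T₂) = 2.800 L.
Isochoric, so P/T is constant: V₄ = V₃; P₄ = P₃·(T₄/T₃) = 4.649e+04 torr.

P₄ ≈ 4.65e+04 torr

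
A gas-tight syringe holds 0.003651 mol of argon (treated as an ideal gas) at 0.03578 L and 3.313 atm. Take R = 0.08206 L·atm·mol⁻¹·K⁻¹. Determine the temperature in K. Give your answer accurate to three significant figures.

T ≈ 396 K

PV = nRT ⇒ T = PV/(nR) = (3.313 × 0.03578) / (0.003651 × 0.08206)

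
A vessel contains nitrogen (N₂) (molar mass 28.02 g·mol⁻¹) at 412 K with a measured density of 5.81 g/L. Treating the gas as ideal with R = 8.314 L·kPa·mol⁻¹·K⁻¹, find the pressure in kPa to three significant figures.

P ≈ 710 kPa

ρ = PM/(RT) ⇒ P = ρRT/M = (5.81 × 8.314 × 412.0) / 28.02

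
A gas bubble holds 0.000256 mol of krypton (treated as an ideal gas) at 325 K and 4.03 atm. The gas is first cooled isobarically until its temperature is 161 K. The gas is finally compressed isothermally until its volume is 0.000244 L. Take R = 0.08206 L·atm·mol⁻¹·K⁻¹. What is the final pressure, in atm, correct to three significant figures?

From PV = nRT: V₁ = nRT₁/P₁ = 0.001694 L.
Isobaric, so V/T is constant: P₂ = P₁; V₂ = V₁·(T₂/T₁) = 0.0008393 L.
Isothermal, so P V is constant: T₃ = T₂; P₃ = P₂·(V₂/V₃) = 13.86 atm.

P₃ ≈ 13.9 atm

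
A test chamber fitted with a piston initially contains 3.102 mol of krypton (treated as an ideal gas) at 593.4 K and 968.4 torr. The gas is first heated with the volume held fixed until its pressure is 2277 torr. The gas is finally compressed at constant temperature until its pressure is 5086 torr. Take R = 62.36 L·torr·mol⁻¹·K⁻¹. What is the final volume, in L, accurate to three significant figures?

From PV = nRT: V₁ = nRT₁/P₁ = 118.5 L.
Isochoric, so P/T is constant: V₂ = V₁; T₂ = T₁·(P₂/P₁) = 1395 K.
Isothermal, so P V is constant: T₃ = T₂; V₃ = V₂·(P₂/P₃) = 53.07 L.

V₃ ≈ 53.1 L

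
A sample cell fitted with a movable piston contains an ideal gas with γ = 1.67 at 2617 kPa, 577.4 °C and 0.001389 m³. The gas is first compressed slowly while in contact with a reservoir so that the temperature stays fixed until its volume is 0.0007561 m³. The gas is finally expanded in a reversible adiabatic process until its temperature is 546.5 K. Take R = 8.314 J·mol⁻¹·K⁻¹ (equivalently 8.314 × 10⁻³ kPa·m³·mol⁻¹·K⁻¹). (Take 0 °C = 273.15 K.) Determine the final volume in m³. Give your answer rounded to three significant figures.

Convert: T₁ = 850.5 K.
T constant ⇒ Boyle's law P V = const: T₂ = T₁; P₂ = P₁·(V₁/V₂) = 4808 kPa.
Reversible adiabatic, γ = 1.67: P₃ = P₂·(T₃/T₂)^(γ/(γ−1)) = 1596 kPa; V₃ = V₂·(T₂/T₃)^(1/(γ−1)) = 0.001463 m³.

V₃ ≈ 0.00146 m³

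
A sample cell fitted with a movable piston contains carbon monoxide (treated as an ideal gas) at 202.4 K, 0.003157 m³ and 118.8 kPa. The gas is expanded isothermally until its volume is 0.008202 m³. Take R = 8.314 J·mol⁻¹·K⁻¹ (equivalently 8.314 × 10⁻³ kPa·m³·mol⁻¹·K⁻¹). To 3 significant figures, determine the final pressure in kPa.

P₂ ≈ 45.7 kPa

T constant ⇒ Boyle's law P V = const: T₂ = T₁; P₂ = P₁·(V₁/V₂) = 45.73 kPa.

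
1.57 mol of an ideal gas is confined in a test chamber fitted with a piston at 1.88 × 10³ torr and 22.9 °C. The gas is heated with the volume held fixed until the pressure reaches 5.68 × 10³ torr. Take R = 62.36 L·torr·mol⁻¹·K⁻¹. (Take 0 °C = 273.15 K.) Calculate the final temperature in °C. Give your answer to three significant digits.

T₂ ≈ 621 °C

Convert: T₁ = 296.0 K.
From PV = nRT: V₁ = nRT₁/P₁ = 15.42 L.
V constant ⇒ P ∝ T: V₂ = V₁; T₂ = T₁·(P₂/P₁) = 894.4 K.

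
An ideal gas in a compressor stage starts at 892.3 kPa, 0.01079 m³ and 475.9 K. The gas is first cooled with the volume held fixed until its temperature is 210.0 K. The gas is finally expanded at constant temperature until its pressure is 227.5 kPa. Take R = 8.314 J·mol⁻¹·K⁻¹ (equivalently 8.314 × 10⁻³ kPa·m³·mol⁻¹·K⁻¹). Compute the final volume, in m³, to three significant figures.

V₃ ≈ 0.0187 m³

V constant ⇒ P ∝ T: V₂ = V₁; P₂ = P₁·(T₂/T₁) = 393.7 kPa.
Isothermal, so P V is constant: T₃ = T₂; V₃ = V₂·(P₂/P₃) = 0.01867 m³.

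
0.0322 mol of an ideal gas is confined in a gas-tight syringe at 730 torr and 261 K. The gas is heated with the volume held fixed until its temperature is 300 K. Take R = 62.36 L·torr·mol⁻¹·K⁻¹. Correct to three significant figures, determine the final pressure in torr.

P₂ ≈ 839 torr

From PV = nRT: V₁ = nRT₁/P₁ = 0.7179 L.
V constant ⇒ P ∝ T: V₂ = V₁; P₂ = P₁·(T₂/T₁) = 839.1 torr.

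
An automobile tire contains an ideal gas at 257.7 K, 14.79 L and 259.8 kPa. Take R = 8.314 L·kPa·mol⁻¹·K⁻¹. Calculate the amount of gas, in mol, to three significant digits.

n ≈ 1.79 mol

PV = nRT ⇒ n = PV/(RT) = (259.8 × 14.79) / (8.314 × 257.7)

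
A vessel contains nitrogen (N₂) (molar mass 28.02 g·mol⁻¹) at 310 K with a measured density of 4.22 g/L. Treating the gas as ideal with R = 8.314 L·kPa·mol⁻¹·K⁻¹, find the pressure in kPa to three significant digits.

P ≈ 388 kPa

ρ = PM/(RT) ⇒ P = ρRT/M = (4.22 × 8.314 × 310.0) / 28.02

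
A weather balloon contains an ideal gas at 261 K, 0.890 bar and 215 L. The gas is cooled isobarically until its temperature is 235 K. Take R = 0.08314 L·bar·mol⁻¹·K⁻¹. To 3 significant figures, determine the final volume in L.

V₂ ≈ 194 L

Isobaric, so V/T is constant: P₂ = P₁; V₂ = V₁·(T₂/T₁) = 193.6 L.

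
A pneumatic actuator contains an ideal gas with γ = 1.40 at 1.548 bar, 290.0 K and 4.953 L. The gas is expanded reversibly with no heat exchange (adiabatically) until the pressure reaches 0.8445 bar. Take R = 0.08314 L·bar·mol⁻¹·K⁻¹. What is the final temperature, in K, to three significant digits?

T₂ ≈ 244 K

Reversible adiabatic, γ = 1.40: T₂ = T₁·(P₂/P₁)^((γ−1)/γ) = 243.9 K; V₂ = V₁·(P₁/P₂)^(1/γ) = 7.636 L.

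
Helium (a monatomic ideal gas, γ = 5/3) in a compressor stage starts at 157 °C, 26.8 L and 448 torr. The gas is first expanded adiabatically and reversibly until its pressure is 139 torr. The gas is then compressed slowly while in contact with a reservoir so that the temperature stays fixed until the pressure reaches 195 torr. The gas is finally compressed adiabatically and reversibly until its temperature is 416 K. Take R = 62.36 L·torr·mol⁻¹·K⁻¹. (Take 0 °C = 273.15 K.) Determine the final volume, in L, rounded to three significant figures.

Convert: T₁ = 430.1 K.
Reversible adiabatic, γ = 5/3: T₂ = T₁·(P₂/P₁)^((γ−1)/γ) = 269.3 K; V₂ = V₁·(P₁/P₂)^(1/γ) = 54.09 L.
T constant ⇒ Boyle's law P V = const: T₃ = T₂; V₃ = V₂·(P₂/P₃) = 38.55 L.
Adiabatic (γ = 5/3), T V^(γ−1) and P V^γ constant: P₄ = P₃·(T₄/T₃)^(γ/(γ−1)) = 578.1 torr; V₄ = V₃·(T₃/T₄)^(1/(γ−1)) = 20.09 L.

V₄ ≈ 20.1 L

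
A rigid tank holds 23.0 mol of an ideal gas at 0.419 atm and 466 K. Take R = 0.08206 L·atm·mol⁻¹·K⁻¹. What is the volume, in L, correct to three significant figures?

PV = nRT ⇒ V = nRT/P = (23.0 × 0.08206 × 466) / 0.419

V ≈ 2.10e+03 L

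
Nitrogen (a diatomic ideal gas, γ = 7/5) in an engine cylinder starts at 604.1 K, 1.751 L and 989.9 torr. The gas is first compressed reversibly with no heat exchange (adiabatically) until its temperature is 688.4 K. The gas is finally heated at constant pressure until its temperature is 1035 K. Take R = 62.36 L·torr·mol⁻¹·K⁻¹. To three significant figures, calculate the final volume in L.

Adiabatic (γ = 7/5), T V^(γ−1) and P V^γ constant: P₂ = P₁·(T₂/T₁)^(γ/(γ−1)) = 1564 torr; V₂ = V₁·(T₁/T₂)^(1/(γ−1)) = 1.263 L.
P constant ⇒ V ∝ T: P₃ = P₂; V₃ = V₂·(T₃/T₂) = 1.899 L.

V₃ ≈ 1.90 L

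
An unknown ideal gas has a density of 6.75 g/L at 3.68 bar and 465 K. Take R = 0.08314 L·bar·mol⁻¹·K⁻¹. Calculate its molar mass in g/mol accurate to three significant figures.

M ≈ 70.9 g/mol

ρ = PM/(RT) ⇒ M = ρRT/P = (6.75 × 0.08314 × 465.0) / 3.68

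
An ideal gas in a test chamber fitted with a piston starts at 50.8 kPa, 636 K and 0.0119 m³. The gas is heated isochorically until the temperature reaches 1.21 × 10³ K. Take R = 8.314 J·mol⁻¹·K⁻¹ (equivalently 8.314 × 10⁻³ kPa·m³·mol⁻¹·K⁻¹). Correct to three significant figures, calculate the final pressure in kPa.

P₂ ≈ 96.6 kPa

Isochoric, so P/T is constant: V₂ = V₁; P₂ = P₁·(T₂/T₁) = 96.65 kPa.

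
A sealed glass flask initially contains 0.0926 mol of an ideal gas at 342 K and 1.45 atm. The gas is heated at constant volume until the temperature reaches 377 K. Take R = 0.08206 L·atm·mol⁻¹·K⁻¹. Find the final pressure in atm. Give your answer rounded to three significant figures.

P₂ ≈ 1.60 atm

From PV = nRT: V₁ = nRT₁/P₁ = 1.792 L.
Isochoric, so P/T is constant: V₂ = V₁; P₂ = P₁·(T₂/T₁) = 1.598 atm.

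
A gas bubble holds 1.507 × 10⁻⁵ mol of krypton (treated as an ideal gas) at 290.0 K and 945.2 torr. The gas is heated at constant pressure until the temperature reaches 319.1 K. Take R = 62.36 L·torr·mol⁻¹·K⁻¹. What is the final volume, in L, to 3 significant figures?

V₂ ≈ 0.000317 L

From PV = nRT: V₁ = nRT₁/P₁ = 0.0002883 L.
P constant ⇒ V ∝ T: P₂ = P₁; V₂ = V₁·(T₂/T₁) = 0.0003173 L.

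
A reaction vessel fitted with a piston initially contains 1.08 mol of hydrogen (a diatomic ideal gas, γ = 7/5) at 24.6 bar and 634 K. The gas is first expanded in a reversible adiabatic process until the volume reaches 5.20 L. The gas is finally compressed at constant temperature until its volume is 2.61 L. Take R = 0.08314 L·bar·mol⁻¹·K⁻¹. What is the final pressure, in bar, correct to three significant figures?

P₃ ≈ 15.8 bar

From PV = nRT: V₁ = nRT₁/P₁ = 2.314 L.
Reversible adiabatic, γ = 7/5: T₂ = T₁·(V₁/V₂)^(γ−1) = 458.6 K; P₂ = P₁·(V₁/V₂)^γ = 7.919 bar.
Isothermal, so P V is constant: T₃ = T₂; P₃ = P₂·(V₂/V₃) = 15.78 bar.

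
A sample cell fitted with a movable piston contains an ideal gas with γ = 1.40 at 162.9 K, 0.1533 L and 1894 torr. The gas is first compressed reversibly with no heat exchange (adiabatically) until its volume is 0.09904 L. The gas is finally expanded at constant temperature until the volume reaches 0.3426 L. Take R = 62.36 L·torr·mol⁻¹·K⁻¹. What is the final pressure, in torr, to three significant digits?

P₃ ≈ 1.01e+03 torr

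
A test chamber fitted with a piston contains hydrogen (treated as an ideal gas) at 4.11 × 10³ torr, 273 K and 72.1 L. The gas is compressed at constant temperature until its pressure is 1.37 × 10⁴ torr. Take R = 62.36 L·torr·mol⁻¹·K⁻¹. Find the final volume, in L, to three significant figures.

Isothermal, so P V is constant: T₂ = T₁; V₂ = V₁·(P₁/P₂) = 21.63 L.

V₂ ≈ 21.6 L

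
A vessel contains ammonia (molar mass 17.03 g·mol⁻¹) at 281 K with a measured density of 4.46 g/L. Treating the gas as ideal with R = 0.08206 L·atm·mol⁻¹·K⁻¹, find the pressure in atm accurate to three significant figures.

P ≈ 6.04 atm

ρ = PM/(RT) ⇒ P = ρRT/M = (4.46 × 0.08206 × 281.0) / 17.03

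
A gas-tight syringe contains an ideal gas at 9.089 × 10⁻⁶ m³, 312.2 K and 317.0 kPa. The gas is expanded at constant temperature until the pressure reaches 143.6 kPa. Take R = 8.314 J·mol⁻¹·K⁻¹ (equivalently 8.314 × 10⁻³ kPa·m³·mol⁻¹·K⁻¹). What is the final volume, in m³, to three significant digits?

Isothermal, so P V is constant: T₂ = T₁; V₂ = V₁·(P₁/P₂) = 2.006e-05 m³.

V₂ ≈ 2.01e-05 m³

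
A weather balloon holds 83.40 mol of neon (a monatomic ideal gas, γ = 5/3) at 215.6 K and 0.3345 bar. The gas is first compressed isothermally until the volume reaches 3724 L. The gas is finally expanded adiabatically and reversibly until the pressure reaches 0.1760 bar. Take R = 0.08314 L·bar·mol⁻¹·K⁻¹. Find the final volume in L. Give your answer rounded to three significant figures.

V₃ ≈ 6.11e+03 L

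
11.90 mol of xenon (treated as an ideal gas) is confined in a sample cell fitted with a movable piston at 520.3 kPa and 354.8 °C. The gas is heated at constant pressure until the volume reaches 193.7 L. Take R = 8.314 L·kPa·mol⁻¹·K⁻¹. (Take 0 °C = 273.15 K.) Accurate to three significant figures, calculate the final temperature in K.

Convert: T₁ = 628.0 K.
From PV = nRT: V₁ = nRT₁/P₁ = 119.4 L.
P constant ⇒ V ∝ T: P₂ = P₁; T₂ = T₁·(V₂/V₁) = 1019 K.

T₂ ≈ 1.02e+03 K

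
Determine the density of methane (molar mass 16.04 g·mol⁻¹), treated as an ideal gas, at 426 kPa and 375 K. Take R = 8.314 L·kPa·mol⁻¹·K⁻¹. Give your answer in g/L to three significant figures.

ρ = PM/(RT) = (426 × 16.04) / (8.314 × 375.0)

ρ ≈ 2.19 g/L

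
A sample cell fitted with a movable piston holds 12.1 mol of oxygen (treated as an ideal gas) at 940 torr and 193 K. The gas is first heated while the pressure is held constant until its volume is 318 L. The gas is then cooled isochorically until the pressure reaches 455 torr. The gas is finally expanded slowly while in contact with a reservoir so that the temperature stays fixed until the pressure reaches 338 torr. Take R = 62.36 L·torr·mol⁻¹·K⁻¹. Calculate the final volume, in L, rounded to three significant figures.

From PV = nRT: V₁ = nRT₁/P₁ = 154.9 L.
Isobaric, so V/T is constant: P₂ = P₁; T₂ = T₁·(V₂/V₁) = 396.2 K.
V constant ⇒ P ∝ T: V₃ = V₂; T₃ = T₂·(P₃/P₂) = 191.8 K.
T constant ⇒ Boyle's law P V = const: T₄ = T₃; V₄ = V₃·(P₃/P₄) = 428.1 L.

V₄ ≈ 428 L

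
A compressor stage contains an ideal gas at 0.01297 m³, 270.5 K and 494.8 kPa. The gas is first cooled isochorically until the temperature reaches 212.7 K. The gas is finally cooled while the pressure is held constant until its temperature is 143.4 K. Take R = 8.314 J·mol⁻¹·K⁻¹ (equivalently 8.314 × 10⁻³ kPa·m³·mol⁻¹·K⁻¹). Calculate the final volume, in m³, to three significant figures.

V₃ ≈ 0.00874 m³

Isochoric, so P/T is constant: V₂ = V₁; P₂ = P₁·(T₂/T₁) = 389.1 kPa.
P constant ⇒ V ∝ T: P₃ = P₂; V₃ = V₂·(T₃/T₂) = 0.008744 m³.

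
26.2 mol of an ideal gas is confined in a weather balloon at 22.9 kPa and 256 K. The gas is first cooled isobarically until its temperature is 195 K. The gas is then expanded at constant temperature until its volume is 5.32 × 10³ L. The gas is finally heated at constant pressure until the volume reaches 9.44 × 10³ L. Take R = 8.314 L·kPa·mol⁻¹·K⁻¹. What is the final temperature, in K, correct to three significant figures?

T₄ ≈ 346 K

From PV = nRT: V₁ = nRT₁/P₁ = 2435 L.
Isobaric, so V/T is constant: P₂ = P₁; V₂ = V₁·(T₂/T₁) = 1855 L.
T constant ⇒ Boyle's law P V = const: T₃ = T₂; P₃ = P₂·(V₂/V₃) = 7.984 kPa.
P constant ⇒ V ∝ T: P₄ = P₃; T₄ = T₃·(V₄/V₃) = 346.0 K.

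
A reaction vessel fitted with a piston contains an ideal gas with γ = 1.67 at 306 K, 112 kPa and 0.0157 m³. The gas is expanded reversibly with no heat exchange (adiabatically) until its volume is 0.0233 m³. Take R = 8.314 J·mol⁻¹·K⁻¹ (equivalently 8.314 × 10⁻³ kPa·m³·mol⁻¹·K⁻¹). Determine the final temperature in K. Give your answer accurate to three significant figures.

Reversible adiabatic, γ = 1.67: T₂ = T₁·(V₁/V₂)^(γ−1) = 234.9 K; P₂ = P₁·(V₁/V₂)^γ = 57.93 kPa.

T₂ ≈ 235 K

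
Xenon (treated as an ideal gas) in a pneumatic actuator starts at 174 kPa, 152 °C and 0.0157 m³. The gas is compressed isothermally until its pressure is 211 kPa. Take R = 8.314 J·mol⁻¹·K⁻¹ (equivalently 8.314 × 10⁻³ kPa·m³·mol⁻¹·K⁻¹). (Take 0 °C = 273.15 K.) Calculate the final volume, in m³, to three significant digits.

V₂ ≈ 0.0129 m³

Convert: T₁ = 425.1 K.
Isothermal, so P V is constant: T₂ = T₁; V₂ = V₁·(P₁/P₂) = 0.01295 m³.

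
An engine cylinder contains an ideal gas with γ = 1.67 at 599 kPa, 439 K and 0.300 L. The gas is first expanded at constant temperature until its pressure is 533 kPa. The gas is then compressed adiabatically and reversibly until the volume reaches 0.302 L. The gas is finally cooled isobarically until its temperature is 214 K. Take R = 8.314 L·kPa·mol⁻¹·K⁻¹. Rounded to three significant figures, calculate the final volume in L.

V₄ ≈ 0.137 L

T constant ⇒ Boyle's law P V = const: T₂ = T₁; V₂ = V₁·(P₁/P₂) = 0.3371 L.
Adiabatic (γ = 1.67), T V^(γ−1) and P V^γ constant: T₃ = T₂·(V₂/V₃)^(γ−1) = 472.6 K; P₃ = P₂·(V₂/V₃)^γ = 640.6 kPa.
Isobaric, so V/T is constant: P₄ = P₃; V₄ = V₃·(T₄/T₃) = 0.1367 L.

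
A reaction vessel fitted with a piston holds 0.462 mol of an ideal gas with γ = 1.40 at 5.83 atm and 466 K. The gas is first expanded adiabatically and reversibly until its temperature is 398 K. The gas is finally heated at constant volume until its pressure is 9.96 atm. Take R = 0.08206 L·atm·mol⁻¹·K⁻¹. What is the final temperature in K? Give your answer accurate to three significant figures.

T₃ ≈ 1.18e+03 K

From PV = nRT: V₁ = nRT₁/P₁ = 3.030 L.
Reversible adiabatic, γ = 1.40: P₂ = P₁·(T₂/T₁)^(γ/(γ−1)) = 3.357 atm; V₂ = V₁·(T₁/T₂)^(1/(γ−1)) = 4.495 L.
Isochoric, so P/T is constant: V₃ = V₂; T₃ = T₂·(P₃/P₂) = 1181 K.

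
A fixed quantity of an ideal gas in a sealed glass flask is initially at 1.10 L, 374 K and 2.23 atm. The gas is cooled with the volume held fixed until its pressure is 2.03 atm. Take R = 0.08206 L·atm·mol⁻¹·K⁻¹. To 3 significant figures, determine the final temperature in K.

T₂ ≈ 340 K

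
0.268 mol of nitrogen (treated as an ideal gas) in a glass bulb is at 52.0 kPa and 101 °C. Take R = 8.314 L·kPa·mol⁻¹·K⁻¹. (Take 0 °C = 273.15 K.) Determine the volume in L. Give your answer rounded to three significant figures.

V ≈ 16.0 L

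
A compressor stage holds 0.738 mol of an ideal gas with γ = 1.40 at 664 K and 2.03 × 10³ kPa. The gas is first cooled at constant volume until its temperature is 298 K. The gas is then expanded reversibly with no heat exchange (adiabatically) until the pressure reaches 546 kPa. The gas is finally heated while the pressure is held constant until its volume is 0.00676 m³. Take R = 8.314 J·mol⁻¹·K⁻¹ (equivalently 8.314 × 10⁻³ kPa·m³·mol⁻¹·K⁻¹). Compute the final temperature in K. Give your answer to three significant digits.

T₄ ≈ 602 K

From PV = nRT: V₁ = nRT₁/P₁ = 0.002007 m³.
Isochoric, so P/T is constant: V₂ = V₁; P₂ = P₁·(T₂/T₁) = 911.1 kPa.
Reversible adiabatic, γ = 1.40: T₃ = T₂·(P₃/P₂)^((γ−1)/γ) = 257.4 K; V₃ = V₂·(P₂/P₃)^(1/γ) = 0.002893 m³.
P constant ⇒ V ∝ T: P₄ = P₃; T₄ = T₃·(V₄/V₃) = 601.6 K.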